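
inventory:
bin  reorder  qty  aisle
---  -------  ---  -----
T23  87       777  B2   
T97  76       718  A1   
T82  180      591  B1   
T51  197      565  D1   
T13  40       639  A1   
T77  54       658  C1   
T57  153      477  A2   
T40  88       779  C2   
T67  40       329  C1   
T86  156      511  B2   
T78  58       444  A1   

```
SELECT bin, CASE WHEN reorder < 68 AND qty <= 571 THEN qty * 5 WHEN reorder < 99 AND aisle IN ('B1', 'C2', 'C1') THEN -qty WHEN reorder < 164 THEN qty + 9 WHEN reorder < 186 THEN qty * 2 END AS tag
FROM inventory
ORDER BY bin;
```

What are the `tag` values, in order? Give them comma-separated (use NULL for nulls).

bin=T13: reorder < 164 → 648
bin=T23: reorder < 164 → 786
bin=T40: reorder < 99 AND aisle IN ('B1', 'C2', 'C1') → -779
bin=T51: (no match → NULL) → NULL
bin=T57: reorder < 164 → 486
bin=T67: reorder < 68 AND qty <= 571 → 1645
bin=T77: reorder < 99 AND aisle IN ('B1', 'C2', 'C1') → -658
bin=T78: reorder < 68 AND qty <= 571 → 2220
bin=T82: reorder < 186 → 1182
bin=T86: reorder < 164 → 520
bin=T97: reorder < 164 → 727

648, 786, -779, NULL, 486, 1645, -658, 2220, 1182, 520, 727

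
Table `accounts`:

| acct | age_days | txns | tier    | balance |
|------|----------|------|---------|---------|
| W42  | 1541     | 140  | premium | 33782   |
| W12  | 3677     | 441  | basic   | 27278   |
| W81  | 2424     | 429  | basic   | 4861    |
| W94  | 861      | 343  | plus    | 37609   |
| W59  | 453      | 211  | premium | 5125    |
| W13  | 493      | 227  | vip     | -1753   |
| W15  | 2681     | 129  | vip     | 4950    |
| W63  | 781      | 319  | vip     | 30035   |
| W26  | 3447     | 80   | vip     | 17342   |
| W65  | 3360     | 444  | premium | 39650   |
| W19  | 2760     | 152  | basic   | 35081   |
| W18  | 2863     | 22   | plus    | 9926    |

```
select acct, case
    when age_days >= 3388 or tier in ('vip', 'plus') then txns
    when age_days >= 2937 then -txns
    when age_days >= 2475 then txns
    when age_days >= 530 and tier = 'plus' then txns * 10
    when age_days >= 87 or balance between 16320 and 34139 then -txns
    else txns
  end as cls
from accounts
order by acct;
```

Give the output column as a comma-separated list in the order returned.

acct=W12: age_days >= 3388 or tier in ('vip', 'plus') → 441
acct=W13: age_days >= 3388 or tier in ('vip', 'plus') → 227
acct=W15: age_days >= 3388 or tier in ('vip', 'plus') → 129
acct=W18: age_days >= 3388 or tier in ('vip', 'plus') → 22
acct=W19: age_days >= 2475 → 152
acct=W26: age_days >= 3388 or tier in ('vip', 'plus') → 80
acct=W42: age_days >= 87 or balance between 16320 and 34139 → -140
acct=W59: age_days >= 87 or balance between 16320 and 34139 → -211
acct=W63: age_days >= 3388 or tier in ('vip', 'plus') → 319
acct=W65: age_days >= 2937 → -444
acct=W81: age_days >= 87 or balance between 16320 and 34139 → -429
acct=W94: age_days >= 3388 or tier in ('vip', 'plus') → 343

441, 227, 129, 22, 152, 80, -140, -211, 319, -444, -429, 343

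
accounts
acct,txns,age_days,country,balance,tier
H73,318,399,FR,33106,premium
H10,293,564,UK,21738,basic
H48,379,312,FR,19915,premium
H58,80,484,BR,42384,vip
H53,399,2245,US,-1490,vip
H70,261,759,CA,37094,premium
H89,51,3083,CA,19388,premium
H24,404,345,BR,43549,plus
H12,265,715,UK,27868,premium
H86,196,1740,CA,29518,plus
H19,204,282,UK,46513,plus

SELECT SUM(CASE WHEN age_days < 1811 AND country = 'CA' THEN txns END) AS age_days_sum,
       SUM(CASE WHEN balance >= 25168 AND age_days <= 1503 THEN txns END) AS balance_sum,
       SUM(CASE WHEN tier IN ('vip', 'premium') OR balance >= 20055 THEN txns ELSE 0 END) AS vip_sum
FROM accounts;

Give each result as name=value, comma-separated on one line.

age_days_sum=457, balance_sum=1532, vip_sum=2850

[age_days_sum: age_days < 1811 AND country = 'CA']
acct=H73: ✗
acct=H10: ✗
acct=H48: ✗
acct=H58: ✗
acct=H53: ✗
acct=H70: ✓ → 261
acct=H89: ✗
acct=H24: ✗
acct=H12: ✗
acct=H86: ✓ → 196
acct=H19: ✗
age_days_sum = 261 + 196 = 457
—
[balance_sum: balance >= 25168 AND age_days <= 1503]
acct=H73: ✓ → 318
acct=H10: ✗
acct=H48: ✗
acct=H58: ✓ → 80
acct=H53: ✗
acct=H70: ✓ → 261
acct=H89: ✗
acct=H24: ✓ → 404
acct=H12: ✓ → 265
acct=H86: ✗
acct=H19: ✓ → 204
balance_sum = 318 + 80 + 261 + 404 + 265 + 204 = 1532
—
[vip_sum: tier IN ('vip', 'premium') OR balance >= 20055]
acct=H73: ✓ → 318
acct=H10: ✓ → 293
acct=H48: ✓ → 379
acct=H58: ✓ → 80
acct=H53: ✓ → 399
acct=H70: ✓ → 261
acct=H89: ✓ → 51
acct=H24: ✓ → 404
acct=H12: ✓ → 265
acct=H86: ✓ → 196
acct=H19: ✓ → 204
vip_sum = 318 + 293 + 379 + 80 + 399 + 261 + 51 + 404 + 265 + 196 + 204 = 2850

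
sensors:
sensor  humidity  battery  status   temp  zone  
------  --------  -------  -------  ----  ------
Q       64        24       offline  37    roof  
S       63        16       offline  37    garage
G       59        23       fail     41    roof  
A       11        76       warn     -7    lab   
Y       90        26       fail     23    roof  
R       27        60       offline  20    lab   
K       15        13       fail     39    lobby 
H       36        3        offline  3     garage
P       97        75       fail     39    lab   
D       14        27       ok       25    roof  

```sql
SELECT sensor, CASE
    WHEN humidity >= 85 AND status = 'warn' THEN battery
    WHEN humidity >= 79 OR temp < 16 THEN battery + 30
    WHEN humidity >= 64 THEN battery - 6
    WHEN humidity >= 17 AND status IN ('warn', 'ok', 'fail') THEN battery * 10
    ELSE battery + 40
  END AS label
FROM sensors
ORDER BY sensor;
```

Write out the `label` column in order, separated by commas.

106, 67, 230, 33, 53, 105, 18, 100, 56, 56

sensor=A: humidity >= 79 OR temp < 16 → 106
sensor=D: ELSE → 67
sensor=G: humidity >= 17 AND status IN ('warn', 'ok', 'fail') → 230
sensor=H: humidity >= 79 OR temp < 16 → 33
sensor=K: ELSE → 53
sensor=P: humidity >= 79 OR temp < 16 → 105
sensor=Q: humidity >= 64 → 18
sensor=R: ELSE → 100
sensor=S: ELSE → 56
sensor=Y: humidity >= 79 OR temp < 16 → 56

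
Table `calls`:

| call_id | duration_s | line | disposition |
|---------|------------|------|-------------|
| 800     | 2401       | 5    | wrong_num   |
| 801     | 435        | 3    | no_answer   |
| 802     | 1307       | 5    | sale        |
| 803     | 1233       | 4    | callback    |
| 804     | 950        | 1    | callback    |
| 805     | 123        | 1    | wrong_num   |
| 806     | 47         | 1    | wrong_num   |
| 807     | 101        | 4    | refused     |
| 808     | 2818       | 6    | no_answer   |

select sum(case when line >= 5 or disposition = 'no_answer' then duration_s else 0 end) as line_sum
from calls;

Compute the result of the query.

6961

call_id=800: ✓ → 2401
call_id=801: ✓ → 435
call_id=802: ✓ → 1307
call_id=803: ✗
call_id=804: ✗
call_id=805: ✗
call_id=806: ✗
call_id=807: ✗
call_id=808: ✓ → 2818
line_sum = 2401 + 435 + 1307 + 2818 = 6961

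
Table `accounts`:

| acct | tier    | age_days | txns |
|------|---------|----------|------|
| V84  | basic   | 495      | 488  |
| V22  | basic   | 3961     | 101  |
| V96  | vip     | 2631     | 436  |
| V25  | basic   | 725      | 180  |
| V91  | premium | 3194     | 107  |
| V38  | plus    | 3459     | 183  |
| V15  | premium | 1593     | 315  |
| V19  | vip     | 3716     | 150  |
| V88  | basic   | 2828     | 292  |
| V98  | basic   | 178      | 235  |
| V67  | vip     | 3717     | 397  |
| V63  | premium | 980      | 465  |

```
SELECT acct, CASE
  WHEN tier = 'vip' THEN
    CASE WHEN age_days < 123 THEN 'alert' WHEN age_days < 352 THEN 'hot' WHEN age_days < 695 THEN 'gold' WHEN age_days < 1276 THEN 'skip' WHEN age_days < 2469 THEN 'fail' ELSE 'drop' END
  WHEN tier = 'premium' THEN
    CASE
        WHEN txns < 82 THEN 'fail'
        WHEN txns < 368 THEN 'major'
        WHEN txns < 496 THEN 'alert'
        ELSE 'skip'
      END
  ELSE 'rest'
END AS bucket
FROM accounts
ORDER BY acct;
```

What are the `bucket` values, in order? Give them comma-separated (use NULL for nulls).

major, drop, rest, rest, rest, alert, drop, rest, rest, major, drop, rest

acct=V15: tier='premium' → inner[txns < 368] → major
acct=V19: tier='vip' → inner[ELSE] → drop
acct=V22: tier='basic' → outer ELSE → rest
acct=V25: tier='basic' → outer ELSE → rest
acct=V38: tier='plus' → outer ELSE → rest
acct=V63: tier='premium' → inner[txns < 496] → alert
acct=V67: tier='vip' → inner[ELSE] → drop
acct=V84: tier='basic' → outer ELSE → rest
acct=V88: tier='basic' → outer ELSE → rest
acct=V91: tier='premium' → inner[txns < 368] → major
acct=V96: tier='vip' → inner[ELSE] → drop
acct=V98: tier='basic' → outer ELSE → rest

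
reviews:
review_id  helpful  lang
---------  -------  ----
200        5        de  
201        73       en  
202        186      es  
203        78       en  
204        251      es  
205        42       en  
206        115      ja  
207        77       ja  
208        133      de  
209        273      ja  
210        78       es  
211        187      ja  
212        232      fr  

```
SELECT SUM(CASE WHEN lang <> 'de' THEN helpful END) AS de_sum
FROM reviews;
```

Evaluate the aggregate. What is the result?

1592

review_id=200: ✗
review_id=201: ✓ → 73
review_id=202: ✓ → 186
review_id=203: ✓ → 78
review_id=204: ✓ → 251
review_id=205: ✓ → 42
review_id=206: ✓ → 115
review_id=207: ✓ → 77
review_id=208: ✗
review_id=209: ✓ → 273
review_id=210: ✓ → 78
review_id=211: ✓ → 187
review_id=212: ✓ → 232
de_sum = 73 + 186 + 78 + 251 + 42 + 115 + 77 + 273 + 78 + 187 + 232 = 1592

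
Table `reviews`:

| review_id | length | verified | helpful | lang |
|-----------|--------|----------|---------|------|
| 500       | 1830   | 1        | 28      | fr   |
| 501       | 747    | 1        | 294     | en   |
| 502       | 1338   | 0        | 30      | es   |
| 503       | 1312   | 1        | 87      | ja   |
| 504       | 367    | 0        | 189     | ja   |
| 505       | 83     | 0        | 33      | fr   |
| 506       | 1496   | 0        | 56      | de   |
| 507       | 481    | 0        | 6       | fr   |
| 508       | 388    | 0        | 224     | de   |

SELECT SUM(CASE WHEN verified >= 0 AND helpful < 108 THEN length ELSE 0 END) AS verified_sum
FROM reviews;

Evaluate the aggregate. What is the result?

review_id=500: ✓ → 1830
review_id=501: ✗
review_id=502: ✓ → 1338
review_id=503: ✓ → 1312
review_id=504: ✗
review_id=505: ✓ → 83
review_id=506: ✓ → 1496
review_id=507: ✓ → 481
review_id=508: ✗
verified_sum = 1830 + 1338 + 1312 + 83 + 1496 + 481 = 6540

6540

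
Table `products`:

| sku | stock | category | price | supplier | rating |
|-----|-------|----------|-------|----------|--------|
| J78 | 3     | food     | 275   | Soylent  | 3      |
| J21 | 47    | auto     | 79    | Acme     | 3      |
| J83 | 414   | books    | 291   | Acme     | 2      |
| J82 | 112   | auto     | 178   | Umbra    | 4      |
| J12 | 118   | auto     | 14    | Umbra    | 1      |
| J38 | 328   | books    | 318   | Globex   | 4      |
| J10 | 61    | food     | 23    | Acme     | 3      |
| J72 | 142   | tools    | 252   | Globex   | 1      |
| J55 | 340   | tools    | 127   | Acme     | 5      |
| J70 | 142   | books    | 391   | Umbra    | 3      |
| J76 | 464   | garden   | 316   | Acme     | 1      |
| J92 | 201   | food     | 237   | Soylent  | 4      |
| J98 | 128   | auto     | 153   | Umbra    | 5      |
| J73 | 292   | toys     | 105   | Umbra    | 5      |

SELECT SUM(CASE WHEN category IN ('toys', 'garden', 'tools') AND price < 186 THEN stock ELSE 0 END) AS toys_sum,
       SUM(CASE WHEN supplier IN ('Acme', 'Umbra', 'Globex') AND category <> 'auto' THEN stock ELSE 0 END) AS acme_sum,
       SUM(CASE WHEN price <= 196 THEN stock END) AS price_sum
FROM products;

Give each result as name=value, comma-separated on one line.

[toys_sum: category IN ('toys', 'garden', 'tools') AND price < 186]
sku=J78: ✗
sku=J21: ✗
sku=J83: ✗
sku=J82: ✗
sku=J12: ✗
sku=J38: ✗
sku=J10: ✗
sku=J72: ✗
sku=J55: ✓ → 340
sku=J70: ✗
sku=J76: ✗
sku=J92: ✗
sku=J98: ✗
sku=J73: ✓ → 292
toys_sum = 340 + 292 = 632
—
[acme_sum: supplier IN ('Acme', 'Umbra', 'Globex') AND category <> 'auto']
sku=J78: ✗
sku=J21: ✗
sku=J83: ✓ → 414
sku=J82: ✗
sku=J12: ✗
sku=J38: ✓ → 328
sku=J10: ✓ → 61
sku=J72: ✓ → 142
sku=J55: ✓ → 340
sku=J70: ✓ → 142
sku=J76: ✓ → 464
sku=J92: ✗
sku=J98: ✗
sku=J73: ✓ → 292
acme_sum = 414 + 328 + 61 + 142 + 340 + 142 + 464 + 292 = 2183
—
[price_sum: price <= 196]
sku=J78: ✗
sku=J21: ✓ → 47
sku=J83: ✗
sku=J82: ✓ → 112
sku=J12: ✓ → 118
sku=J38: ✗
sku=J10: ✓ → 61
sku=J72: ✗
sku=J55: ✓ → 340
sku=J70: ✗
sku=J76: ✗
sku=J92: ✗
sku=J98: ✓ → 128
sku=J73: ✓ → 292
price_sum = 47 + 112 + 118 + 61 + 340 + 128 + 292 = 1098

toys_sum=632, acme_sum=2183, price_sum=1098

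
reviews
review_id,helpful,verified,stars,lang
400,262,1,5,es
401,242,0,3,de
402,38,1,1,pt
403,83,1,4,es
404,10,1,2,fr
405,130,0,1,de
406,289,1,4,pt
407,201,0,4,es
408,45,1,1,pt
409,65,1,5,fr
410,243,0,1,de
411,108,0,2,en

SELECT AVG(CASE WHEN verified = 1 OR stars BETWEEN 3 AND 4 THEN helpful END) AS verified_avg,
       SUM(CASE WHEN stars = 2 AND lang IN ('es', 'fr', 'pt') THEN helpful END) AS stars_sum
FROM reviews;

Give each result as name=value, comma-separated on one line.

verified_avg=137.2222222222, stars_sum=10

[verified_avg: verified = 1 OR stars BETWEEN 3 AND 4]
review_id=400: ✓ → 262
review_id=401: ✓ → 242
review_id=402: ✓ → 38
review_id=403: ✓ → 83
review_id=404: ✓ → 10
review_id=405: ✗
review_id=406: ✓ → 289
review_id=407: ✓ → 201
review_id=408: ✓ → 45
review_id=409: ✓ → 65
review_id=410: ✗
review_id=411: ✗
verified_avg = (262 + 242 + 38 + 83 + 10 + 289 + 201 + 45 + 65) / 9 = 137.2222222222
—
[stars_sum: stars = 2 AND lang IN ('es', 'fr', 'pt')]
review_id=400: ✗
review_id=401: ✗
review_id=402: ✗
review_id=403: ✗
review_id=404: ✓ → 10
review_id=405: ✗
review_id=406: ✗
review_id=407: ✗
review_id=408: ✗
review_id=409: ✗
review_id=410: ✗
review_id=411: ✗
stars_sum = 10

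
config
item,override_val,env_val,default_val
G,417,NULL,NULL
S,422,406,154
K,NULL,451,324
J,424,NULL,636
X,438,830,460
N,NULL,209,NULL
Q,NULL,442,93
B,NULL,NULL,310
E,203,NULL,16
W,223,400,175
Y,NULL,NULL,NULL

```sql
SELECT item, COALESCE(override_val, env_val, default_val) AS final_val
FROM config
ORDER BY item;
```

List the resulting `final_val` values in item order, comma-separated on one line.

item=B: override_val=NULL, env_val=NULL, default_val=310 → 310
item=E: override_val=203 → 203
item=G: override_val=417 → 417
item=J: override_val=424 → 424
item=K: override_val=NULL, env_val=451 → 451
item=N: override_val=NULL, env_val=209 → 209
item=Q: override_val=NULL, env_val=442 → 442
item=S: override_val=422 → 422
item=W: override_val=223 → 223
item=X: override_val=438 → 438
item=Y: override_val=NULL, env_val=NULL, default_val=NULL (all NULL) → NULL

310, 203, 417, 424, 451, 209, 442, 422, 223, 438, NULL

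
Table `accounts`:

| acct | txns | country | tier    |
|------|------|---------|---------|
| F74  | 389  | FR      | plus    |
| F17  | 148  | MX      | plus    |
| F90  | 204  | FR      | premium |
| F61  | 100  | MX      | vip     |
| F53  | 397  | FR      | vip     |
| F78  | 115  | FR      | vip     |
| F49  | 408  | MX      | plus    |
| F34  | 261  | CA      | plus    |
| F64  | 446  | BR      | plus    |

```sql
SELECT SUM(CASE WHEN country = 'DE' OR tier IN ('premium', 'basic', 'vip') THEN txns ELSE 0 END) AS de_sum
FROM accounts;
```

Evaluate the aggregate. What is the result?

816

acct=F74: ✗
acct=F17: ✗
acct=F90: ✓ → 204
acct=F61: ✓ → 100
acct=F53: ✓ → 397
acct=F78: ✓ → 115
acct=F49: ✗
acct=F34: ✗
acct=F64: ✗
de_sum = 204 + 100 + 397 + 115 = 816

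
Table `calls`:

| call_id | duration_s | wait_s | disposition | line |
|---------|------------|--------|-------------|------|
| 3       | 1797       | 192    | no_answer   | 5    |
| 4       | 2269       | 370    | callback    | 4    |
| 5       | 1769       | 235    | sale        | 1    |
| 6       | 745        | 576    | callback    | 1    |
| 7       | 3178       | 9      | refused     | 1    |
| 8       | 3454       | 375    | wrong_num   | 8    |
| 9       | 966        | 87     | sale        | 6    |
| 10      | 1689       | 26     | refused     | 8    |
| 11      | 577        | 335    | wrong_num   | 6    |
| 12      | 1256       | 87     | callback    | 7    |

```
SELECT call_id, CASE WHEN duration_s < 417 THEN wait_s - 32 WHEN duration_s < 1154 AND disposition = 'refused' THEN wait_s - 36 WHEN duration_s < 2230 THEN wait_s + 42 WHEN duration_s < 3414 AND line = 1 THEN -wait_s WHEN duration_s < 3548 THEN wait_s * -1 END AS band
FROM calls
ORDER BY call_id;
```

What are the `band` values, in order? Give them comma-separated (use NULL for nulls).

call_id=3: duration_s < 2230 → 234
call_id=4: duration_s < 3548 → -370
call_id=5: duration_s < 2230 → 277
call_id=6: duration_s < 2230 → 618
call_id=7: duration_s < 3414 AND line = 1 → -9
call_id=8: duration_s < 3548 → -375
call_id=9: duration_s < 2230 → 129
call_id=10: duration_s < 2230 → 68
call_id=11: duration_s < 2230 → 377
call_id=12: duration_s < 2230 → 129

234, -370, 277, 618, -9, -375, 129, 68, 377, 129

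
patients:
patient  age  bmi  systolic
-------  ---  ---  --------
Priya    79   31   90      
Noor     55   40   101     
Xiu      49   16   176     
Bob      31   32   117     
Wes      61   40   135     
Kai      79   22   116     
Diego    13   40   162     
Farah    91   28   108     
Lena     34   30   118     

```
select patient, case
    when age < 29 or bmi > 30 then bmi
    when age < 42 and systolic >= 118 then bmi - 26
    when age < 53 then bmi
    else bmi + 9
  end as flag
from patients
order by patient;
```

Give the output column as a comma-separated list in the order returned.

patient=Bob: age < 29 or bmi > 30 → 32
patient=Diego: age < 29 or bmi > 30 → 40
patient=Farah: ELSE → 37
patient=Kai: ELSE → 31
patient=Lena: age < 42 and systolic >= 118 → 4
patient=Noor: age < 29 or bmi > 30 → 40
patient=Priya: age < 29 or bmi > 30 → 31
patient=Wes: age < 29 or bmi > 30 → 40
patient=Xiu: age < 53 → 16

32, 40, 37, 31, 4, 40, 31, 40, 16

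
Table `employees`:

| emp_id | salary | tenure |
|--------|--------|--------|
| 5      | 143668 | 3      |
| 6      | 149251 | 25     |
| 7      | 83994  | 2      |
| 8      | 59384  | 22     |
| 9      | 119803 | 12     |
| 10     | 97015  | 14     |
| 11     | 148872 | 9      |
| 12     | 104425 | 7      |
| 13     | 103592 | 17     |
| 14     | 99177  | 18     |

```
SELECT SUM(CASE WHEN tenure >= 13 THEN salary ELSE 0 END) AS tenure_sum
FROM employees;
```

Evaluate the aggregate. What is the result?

emp_id=5: ✗
emp_id=6: ✓ → 149251
emp_id=7: ✗
emp_id=8: ✓ → 59384
emp_id=9: ✗
emp_id=10: ✓ → 97015
emp_id=11: ✗
emp_id=12: ✗
emp_id=13: ✓ → 103592
emp_id=14: ✓ → 99177
tenure_sum = 149251 + 59384 + 97015 + 103592 + 99177 = 508419

508419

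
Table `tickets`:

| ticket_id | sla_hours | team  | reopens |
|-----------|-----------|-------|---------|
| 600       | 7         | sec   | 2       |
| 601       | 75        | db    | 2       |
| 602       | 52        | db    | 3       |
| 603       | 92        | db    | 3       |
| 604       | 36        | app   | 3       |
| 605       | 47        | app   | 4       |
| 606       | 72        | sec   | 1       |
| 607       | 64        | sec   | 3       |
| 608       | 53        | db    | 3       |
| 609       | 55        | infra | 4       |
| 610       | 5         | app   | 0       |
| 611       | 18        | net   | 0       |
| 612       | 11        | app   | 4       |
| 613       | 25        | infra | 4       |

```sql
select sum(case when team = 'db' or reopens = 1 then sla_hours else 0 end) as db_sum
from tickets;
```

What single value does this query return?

ticket_id=600: ✗
ticket_id=601: ✓ → 75
ticket_id=602: ✓ → 52
ticket_id=603: ✓ → 92
ticket_id=604: ✗
ticket_id=605: ✗
ticket_id=606: ✓ → 72
ticket_id=607: ✗
ticket_id=608: ✓ → 53
ticket_id=609: ✗
ticket_id=610: ✗
ticket_id=611: ✗
ticket_id=612: ✗
ticket_id=613: ✗
db_sum = 75 + 52 + 92 + 72 + 53 = 344

344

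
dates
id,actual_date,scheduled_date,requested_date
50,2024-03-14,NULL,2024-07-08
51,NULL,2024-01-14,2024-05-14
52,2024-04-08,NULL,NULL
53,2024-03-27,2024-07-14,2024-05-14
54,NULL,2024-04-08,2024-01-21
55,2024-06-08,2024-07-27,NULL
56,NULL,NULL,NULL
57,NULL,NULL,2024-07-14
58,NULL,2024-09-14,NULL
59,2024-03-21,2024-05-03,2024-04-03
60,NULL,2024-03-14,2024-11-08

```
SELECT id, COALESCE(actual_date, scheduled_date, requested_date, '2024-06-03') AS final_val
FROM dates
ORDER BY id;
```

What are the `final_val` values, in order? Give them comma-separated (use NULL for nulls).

id=50: actual_date=2024-03-14 → 2024-03-14
id=51: actual_date=NULL, scheduled_date=2024-01-14 → 2024-01-14
id=52: actual_date=2024-04-08 → 2024-04-08
id=53: actual_date=2024-03-27 → 2024-03-27
id=54: actual_date=NULL, scheduled_date=2024-04-08 → 2024-04-08
id=55: actual_date=2024-06-08 → 2024-06-08
id=56: actual_date=NULL, scheduled_date=NULL, requested_date=NULL, → literal 2024-06-03 → 2024-06-03
id=57: actual_date=NULL, scheduled_date=NULL, requested_date=2024-07-14 → 2024-07-14
id=58: actual_date=NULL, scheduled_date=2024-09-14 → 2024-09-14
id=59: actual_date=2024-03-21 → 2024-03-21
id=60: actual_date=NULL, scheduled_date=2024-03-14 → 2024-03-14

2024-03-14, 2024-01-14, 2024-04-08, 2024-03-27, 2024-04-08, 2024-06-08, 2024-06-03, 2024-07-14, 2024-09-14, 2024-03-21, 2024-03-14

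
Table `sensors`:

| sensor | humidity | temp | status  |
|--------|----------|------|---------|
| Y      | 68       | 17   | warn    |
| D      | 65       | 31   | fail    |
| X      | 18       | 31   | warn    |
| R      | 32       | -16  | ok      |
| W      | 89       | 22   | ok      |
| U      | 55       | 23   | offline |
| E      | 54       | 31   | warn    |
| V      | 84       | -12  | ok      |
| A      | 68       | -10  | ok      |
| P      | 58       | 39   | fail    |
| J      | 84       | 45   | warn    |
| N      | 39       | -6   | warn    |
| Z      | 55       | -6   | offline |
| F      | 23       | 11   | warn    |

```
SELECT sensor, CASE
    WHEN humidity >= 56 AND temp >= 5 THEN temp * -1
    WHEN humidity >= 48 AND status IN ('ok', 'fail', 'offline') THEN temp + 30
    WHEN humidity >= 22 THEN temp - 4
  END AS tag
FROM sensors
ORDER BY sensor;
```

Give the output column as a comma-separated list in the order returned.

20, -31, 27, 7, -45, -10, -39, -20, 53, 18, -22, NULL, -17, 24

sensor=A: humidity >= 48 AND status IN ('ok', 'fail', 'offline') → 20
sensor=D: humidity >= 56 AND temp >= 5 → -31
sensor=E: humidity >= 22 → 27
sensor=F: humidity >= 22 → 7
sensor=J: humidity >= 56 AND temp >= 5 → -45
sensor=N: humidity >= 22 → -10
sensor=P: humidity >= 56 AND temp >= 5 → -39
sensor=R: humidity >= 22 → -20
sensor=U: humidity >= 48 AND status IN ('ok', 'fail', 'offline') → 53
sensor=V: humidity >= 48 AND status IN ('ok', 'fail', 'offline') → 18
sensor=W: humidity >= 56 AND temp >= 5 → -22
sensor=X: (no match → NULL) → NULL
sensor=Y: humidity >= 56 AND temp >= 5 → -17
sensor=Z: humidity >= 48 AND status IN ('ok', 'fail', 'offline') → 24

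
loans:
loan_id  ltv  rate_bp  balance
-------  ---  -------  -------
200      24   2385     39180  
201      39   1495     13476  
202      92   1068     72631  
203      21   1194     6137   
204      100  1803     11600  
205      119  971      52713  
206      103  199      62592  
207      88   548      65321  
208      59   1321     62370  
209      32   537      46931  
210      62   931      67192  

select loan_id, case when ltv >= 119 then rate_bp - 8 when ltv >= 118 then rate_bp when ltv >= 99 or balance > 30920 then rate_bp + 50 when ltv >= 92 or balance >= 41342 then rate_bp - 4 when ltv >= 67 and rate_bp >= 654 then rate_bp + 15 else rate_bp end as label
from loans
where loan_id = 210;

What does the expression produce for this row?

981

loan_id = 210: ltv=62, rate_bp=931, balance=67192.
ltv >= 119 → false
ltv >= 118 → false
ltv >= 99 or balance > 30920 → true → 981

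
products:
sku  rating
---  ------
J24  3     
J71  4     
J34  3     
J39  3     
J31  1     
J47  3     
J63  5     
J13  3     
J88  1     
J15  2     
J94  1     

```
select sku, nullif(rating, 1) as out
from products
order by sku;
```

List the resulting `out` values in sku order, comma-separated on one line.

sku=J13: rating=3 vs 1: differ → 3
sku=J15: rating=2 vs 1: differ → 2
sku=J24: rating=3 vs 1: differ → 3
sku=J31: rating=1 vs 1: equal → NULL
sku=J34: rating=3 vs 1: differ → 3
sku=J39: rating=3 vs 1: differ → 3
sku=J47: rating=3 vs 1: differ → 3
sku=J63: rating=5 vs 1: differ → 5
sku=J71: rating=4 vs 1: differ → 4
sku=J88: rating=1 vs 1: equal → NULL
sku=J94: rating=1 vs 1: equal → NULL

3, 2, 3, NULL, 3, 3, 3, 5, 4, NULL, NULL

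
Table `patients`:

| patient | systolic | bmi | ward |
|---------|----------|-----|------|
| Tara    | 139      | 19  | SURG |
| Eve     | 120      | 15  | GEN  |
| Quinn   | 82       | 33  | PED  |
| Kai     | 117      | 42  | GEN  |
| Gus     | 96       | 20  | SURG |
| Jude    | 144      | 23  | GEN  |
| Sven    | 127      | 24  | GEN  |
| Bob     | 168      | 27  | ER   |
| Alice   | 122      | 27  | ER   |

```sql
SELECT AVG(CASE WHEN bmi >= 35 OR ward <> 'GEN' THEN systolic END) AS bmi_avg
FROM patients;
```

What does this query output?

120.6666666667

patient=Tara: ✓ → 139
patient=Eve: ✗
patient=Quinn: ✓ → 82
patient=Kai: ✓ → 117
patient=Gus: ✓ → 96
patient=Jude: ✗
patient=Sven: ✗
patient=Bob: ✓ → 168
patient=Alice: ✓ → 122
bmi_avg = (139 + 82 + 117 + 96 + 168 + 122) / 6 = 120.6666666667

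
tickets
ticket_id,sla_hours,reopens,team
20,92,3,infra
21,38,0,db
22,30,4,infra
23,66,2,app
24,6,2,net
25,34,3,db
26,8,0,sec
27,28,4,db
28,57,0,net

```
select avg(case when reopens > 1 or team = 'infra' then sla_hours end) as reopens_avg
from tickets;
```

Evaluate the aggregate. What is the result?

ticket_id=20: ✓ → 92
ticket_id=21: ✗
ticket_id=22: ✓ → 30
ticket_id=23: ✓ → 66
ticket_id=24: ✓ → 6
ticket_id=25: ✓ → 34
ticket_id=26: ✗
ticket_id=27: ✓ → 28
ticket_id=28: ✗
reopens_avg = (92 + 30 + 66 + 6 + 34 + 28) / 6 = 42.6666666667

42.6666666667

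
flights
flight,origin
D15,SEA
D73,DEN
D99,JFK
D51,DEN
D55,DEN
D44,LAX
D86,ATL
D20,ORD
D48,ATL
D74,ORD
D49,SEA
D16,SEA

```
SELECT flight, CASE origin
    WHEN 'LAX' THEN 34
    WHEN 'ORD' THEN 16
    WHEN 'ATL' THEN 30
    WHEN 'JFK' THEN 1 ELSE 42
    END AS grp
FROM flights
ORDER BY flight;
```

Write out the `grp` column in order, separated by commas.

42, 42, 16, 34, 30, 42, 42, 42, 42, 16, 30, 1

flight=D15: ELSE → 42
flight=D16: ELSE → 42
flight=D20: origin='ORD' → 16
flight=D44: origin='LAX' → 34
flight=D48: origin='ATL' → 30
flight=D49: ELSE → 42
flight=D51: ELSE → 42
flight=D55: ELSE → 42
flight=D73: ELSE → 42
flight=D74: origin='ORD' → 16
flight=D86: origin='ATL' → 30
flight=D99: origin='JFK' → 1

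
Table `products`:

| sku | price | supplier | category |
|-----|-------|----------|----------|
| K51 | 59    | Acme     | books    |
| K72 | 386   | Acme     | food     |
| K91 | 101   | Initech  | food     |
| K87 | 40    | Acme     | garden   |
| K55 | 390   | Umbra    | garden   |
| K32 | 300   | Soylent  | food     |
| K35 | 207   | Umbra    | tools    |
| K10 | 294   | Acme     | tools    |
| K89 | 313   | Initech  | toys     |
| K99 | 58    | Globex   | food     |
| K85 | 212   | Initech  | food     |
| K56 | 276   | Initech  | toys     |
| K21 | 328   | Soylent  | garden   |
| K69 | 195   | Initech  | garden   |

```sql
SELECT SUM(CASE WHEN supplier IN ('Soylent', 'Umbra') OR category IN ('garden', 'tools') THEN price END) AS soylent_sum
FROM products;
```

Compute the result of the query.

1754

sku=K51: ✗
sku=K72: ✗
sku=K91: ✗
sku=K87: ✓ → 40
sku=K55: ✓ → 390
sku=K32: ✓ → 300
sku=K35: ✓ → 207
sku=K10: ✓ → 294
sku=K89: ✗
sku=K99: ✗
sku=K85: ✗
sku=K56: ✗
sku=K21: ✓ → 328
sku=K69: ✓ → 195
soylent_sum = 40 + 390 + 300 + 207 + 294 + 328 + 195 = 1754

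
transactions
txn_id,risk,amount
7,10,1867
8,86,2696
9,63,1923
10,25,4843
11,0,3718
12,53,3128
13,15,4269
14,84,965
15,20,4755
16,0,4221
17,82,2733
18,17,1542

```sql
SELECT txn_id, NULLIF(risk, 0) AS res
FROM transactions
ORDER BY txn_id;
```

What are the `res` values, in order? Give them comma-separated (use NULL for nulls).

10, 86, 63, 25, NULL, 53, 15, 84, 20, NULL, 82, 17

txn_id=7: risk=10 vs 0: differ → 10
txn_id=8: risk=86 vs 0: differ → 86
txn_id=9: risk=63 vs 0: differ → 63
txn_id=10: risk=25 vs 0: differ → 25
txn_id=11: risk=0 vs 0: equal → NULL
txn_id=12: risk=53 vs 0: differ → 53
txn_id=13: risk=15 vs 0: differ → 15
txn_id=14: risk=84 vs 0: differ → 84
txn_id=15: risk=20 vs 0: differ → 20
txn_id=16: risk=0 vs 0: equal → NULL
txn_id=17: risk=82 vs 0: differ → 82
txn_id=18: risk=17 vs 0: differ → 17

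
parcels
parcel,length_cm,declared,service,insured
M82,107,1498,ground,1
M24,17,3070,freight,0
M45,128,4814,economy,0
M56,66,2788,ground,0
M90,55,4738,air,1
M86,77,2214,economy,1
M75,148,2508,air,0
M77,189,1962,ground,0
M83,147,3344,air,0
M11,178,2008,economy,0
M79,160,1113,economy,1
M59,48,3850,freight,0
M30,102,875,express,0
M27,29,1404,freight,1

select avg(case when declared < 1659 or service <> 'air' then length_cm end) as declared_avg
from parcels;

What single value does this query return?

parcel=M82: ✓ → 107
parcel=M24: ✓ → 17
parcel=M45: ✓ → 128
parcel=M56: ✓ → 66
parcel=M90: ✗
parcel=M86: ✓ → 77
parcel=M75: ✗
parcel=M77: ✓ → 189
parcel=M83: ✗
parcel=M11: ✓ → 178
parcel=M79: ✓ → 160
parcel=M59: ✓ → 48
parcel=M30: ✓ → 102
parcel=M27: ✓ → 29
declared_avg = (107 + 17 + 128 + 66 + 77 + 189 + 178 + 160 + 48 + 102 + 29) / 11 = 100.0909090909

100.0909090909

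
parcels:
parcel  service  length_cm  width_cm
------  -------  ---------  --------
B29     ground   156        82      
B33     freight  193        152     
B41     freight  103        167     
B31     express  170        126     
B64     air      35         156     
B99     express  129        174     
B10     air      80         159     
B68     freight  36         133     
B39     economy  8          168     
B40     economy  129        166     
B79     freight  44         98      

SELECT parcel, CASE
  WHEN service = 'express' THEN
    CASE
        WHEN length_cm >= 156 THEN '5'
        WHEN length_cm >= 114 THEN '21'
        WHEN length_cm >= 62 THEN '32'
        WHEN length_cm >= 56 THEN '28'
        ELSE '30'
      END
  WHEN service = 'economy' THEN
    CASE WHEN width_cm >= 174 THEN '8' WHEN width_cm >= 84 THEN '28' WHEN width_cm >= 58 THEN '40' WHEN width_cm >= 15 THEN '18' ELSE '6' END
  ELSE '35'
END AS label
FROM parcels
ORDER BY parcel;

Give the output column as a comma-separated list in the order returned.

35, 35, 5, 35, 28, 28, 35, 35, 35, 35, 21

parcel=B10: service='air' → outer ELSE → 35
parcel=B29: service='ground' → outer ELSE → 35
parcel=B31: service='express' → inner[length_cm >= 156] → 5
parcel=B33: service='freight' → outer ELSE → 35
parcel=B39: service='economy' → inner[width_cm >= 84] → 28
parcel=B40: service='economy' → inner[width_cm >= 84] → 28
parcel=B41: service='freight' → outer ELSE → 35
parcel=B64: service='air' → outer ELSE → 35
parcel=B68: service='freight' → outer ELSE → 35
parcel=B79: service='freight' → outer ELSE → 35
parcel=B99: service='express' → inner[length_cm >= 114] → 21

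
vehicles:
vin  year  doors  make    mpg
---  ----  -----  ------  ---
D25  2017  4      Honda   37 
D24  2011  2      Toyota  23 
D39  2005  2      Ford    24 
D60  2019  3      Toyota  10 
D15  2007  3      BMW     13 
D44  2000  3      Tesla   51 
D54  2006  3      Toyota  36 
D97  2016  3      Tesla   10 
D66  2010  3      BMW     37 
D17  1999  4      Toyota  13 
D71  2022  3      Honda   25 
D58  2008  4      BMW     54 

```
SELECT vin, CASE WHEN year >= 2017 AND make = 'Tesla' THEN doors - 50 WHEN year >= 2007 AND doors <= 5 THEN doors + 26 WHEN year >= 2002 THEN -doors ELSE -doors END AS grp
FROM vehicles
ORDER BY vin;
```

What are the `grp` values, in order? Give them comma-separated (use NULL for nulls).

vin=D15: year >= 2007 AND doors <= 5 → 29
vin=D17: ELSE → -4
vin=D24: year >= 2007 AND doors <= 5 → 28
vin=D25: year >= 2007 AND doors <= 5 → 30
vin=D39: year >= 2002 → -2
vin=D44: ELSE → -3
vin=D54: year >= 2002 → -3
vin=D58: year >= 2007 AND doors <= 5 → 30
vin=D60: year >= 2007 AND doors <= 5 → 29
vin=D66: year >= 2007 AND doors <= 5 → 29
vin=D71: year >= 2007 AND doors <= 5 → 29
vin=D97: year >= 2007 AND doors <= 5 → 29

29, -4, 28, 30, -2, -3, -3, 30, 29, 29, 29, 29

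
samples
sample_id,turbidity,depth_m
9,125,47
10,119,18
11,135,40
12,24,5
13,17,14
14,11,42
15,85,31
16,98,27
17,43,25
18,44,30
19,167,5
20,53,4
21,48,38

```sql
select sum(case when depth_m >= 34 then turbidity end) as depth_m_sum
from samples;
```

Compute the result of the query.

sample_id=9: ✓ → 125
sample_id=10: ✗
sample_id=11: ✓ → 135
sample_id=12: ✗
sample_id=13: ✗
sample_id=14: ✓ → 11
sample_id=15: ✗
sample_id=16: ✗
sample_id=17: ✗
sample_id=18: ✗
sample_id=19: ✗
sample_id=20: ✗
sample_id=21: ✓ → 48
depth_m_sum = 125 + 135 + 11 + 48 = 319

319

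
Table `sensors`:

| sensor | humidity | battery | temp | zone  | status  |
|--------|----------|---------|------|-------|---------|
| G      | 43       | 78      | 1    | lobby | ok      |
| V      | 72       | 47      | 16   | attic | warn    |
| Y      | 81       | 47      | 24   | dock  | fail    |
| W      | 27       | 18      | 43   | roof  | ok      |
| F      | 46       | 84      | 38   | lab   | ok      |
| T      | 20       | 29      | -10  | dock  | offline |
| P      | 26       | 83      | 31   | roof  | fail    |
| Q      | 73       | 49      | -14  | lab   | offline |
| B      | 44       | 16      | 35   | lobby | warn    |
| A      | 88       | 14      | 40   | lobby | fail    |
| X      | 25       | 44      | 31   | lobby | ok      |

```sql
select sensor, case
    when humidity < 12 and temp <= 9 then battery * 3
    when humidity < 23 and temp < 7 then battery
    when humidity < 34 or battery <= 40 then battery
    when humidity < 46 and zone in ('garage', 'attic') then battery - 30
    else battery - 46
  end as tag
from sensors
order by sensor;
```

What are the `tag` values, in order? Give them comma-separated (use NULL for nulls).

sensor=A: humidity < 34 or battery <= 40 → 14
sensor=B: humidity < 34 or battery <= 40 → 16
sensor=F: ELSE → 38
sensor=G: ELSE → 32
sensor=P: humidity < 34 or battery <= 40 → 83
sensor=Q: ELSE → 3
sensor=T: humidity < 23 and temp < 7 → 29
sensor=V: ELSE → 1
sensor=W: humidity < 34 or battery <= 40 → 18
sensor=X: humidity < 34 or battery <= 40 → 44
sensor=Y: ELSE → 1

14, 16, 38, 32, 83, 3, 29, 1, 18, 44, 1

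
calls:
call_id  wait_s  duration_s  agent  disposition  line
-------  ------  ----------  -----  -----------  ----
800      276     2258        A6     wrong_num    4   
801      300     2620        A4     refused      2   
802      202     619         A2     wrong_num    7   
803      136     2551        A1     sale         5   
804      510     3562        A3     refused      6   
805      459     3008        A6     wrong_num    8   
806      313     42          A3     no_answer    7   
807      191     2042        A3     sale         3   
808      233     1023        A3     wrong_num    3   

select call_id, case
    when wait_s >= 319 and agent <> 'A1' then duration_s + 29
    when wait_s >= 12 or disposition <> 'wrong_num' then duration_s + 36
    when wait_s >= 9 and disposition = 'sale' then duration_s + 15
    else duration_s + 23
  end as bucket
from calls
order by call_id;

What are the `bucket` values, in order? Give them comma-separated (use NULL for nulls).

2294, 2656, 655, 2587, 3591, 3037, 78, 2078, 1059

call_id=800: wait_s >= 12 or disposition <> 'wrong_num' → 2294
call_id=801: wait_s >= 12 or disposition <> 'wrong_num' → 2656
call_id=802: wait_s >= 12 or disposition <> 'wrong_num' → 655
call_id=803: wait_s >= 12 or disposition <> 'wrong_num' → 2587
call_id=804: wait_s >= 319 and agent <> 'A1' → 3591
call_id=805: wait_s >= 319 and agent <> 'A1' → 3037
call_id=806: wait_s >= 12 or disposition <> 'wrong_num' → 78
call_id=807: wait_s >= 12 or disposition <> 'wrong_num' → 2078
call_id=808: wait_s >= 12 or disposition <> 'wrong_num' → 1059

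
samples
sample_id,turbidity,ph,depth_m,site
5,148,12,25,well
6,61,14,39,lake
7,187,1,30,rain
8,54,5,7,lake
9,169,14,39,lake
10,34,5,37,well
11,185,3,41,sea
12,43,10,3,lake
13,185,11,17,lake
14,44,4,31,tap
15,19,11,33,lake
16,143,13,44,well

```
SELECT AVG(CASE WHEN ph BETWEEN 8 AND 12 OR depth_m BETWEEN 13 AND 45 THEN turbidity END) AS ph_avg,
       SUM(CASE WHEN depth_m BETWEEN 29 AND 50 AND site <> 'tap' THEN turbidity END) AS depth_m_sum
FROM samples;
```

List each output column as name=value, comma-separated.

[ph_avg: ph BETWEEN 8 AND 12 OR depth_m BETWEEN 13 AND 45]
sample_id=5: ✓ → 148
sample_id=6: ✓ → 61
sample_id=7: ✓ → 187
sample_id=8: ✗
sample_id=9: ✓ → 169
sample_id=10: ✓ → 34
sample_id=11: ✓ → 185
sample_id=12: ✓ → 43
sample_id=13: ✓ → 185
sample_id=14: ✓ → 44
sample_id=15: ✓ → 19
sample_id=16: ✓ → 143
ph_avg = (148 + 61 + 187 + 169 + 34 + 185 + 43 + 185 + 44 + 19 + 143) / 11 = 110.7272727273
—
[depth_m_sum: depth_m BETWEEN 29 AND 50 AND site <> 'tap']
sample_id=5: ✗
sample_id=6: ✓ → 61
sample_id=7: ✓ → 187
sample_id=8: ✗
sample_id=9: ✓ → 169
sample_id=10: ✓ → 34
sample_id=11: ✓ → 185
sample_id=12: ✗
sample_id=13: ✗
sample_id=14: ✗
sample_id=15: ✓ → 19
sample_id=16: ✓ → 143
depth_m_sum = 61 + 187 + 169 + 34 + 185 + 19 + 143 = 798

ph_avg=110.7272727273, depth_m_sum=798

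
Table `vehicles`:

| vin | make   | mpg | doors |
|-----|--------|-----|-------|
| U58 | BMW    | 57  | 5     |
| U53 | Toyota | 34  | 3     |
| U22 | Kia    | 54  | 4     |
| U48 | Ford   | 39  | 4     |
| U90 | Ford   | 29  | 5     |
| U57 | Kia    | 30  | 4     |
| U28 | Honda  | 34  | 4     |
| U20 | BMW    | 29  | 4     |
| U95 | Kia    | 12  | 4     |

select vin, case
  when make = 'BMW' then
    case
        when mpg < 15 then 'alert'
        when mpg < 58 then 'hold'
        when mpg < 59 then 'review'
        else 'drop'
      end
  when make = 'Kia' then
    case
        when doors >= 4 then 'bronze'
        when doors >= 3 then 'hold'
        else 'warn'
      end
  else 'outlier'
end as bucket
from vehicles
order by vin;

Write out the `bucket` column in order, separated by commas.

vin=U20: make='BMW' → inner[mpg < 58] → hold
vin=U22: make='Kia' → inner[doors >= 4] → bronze
vin=U28: make='Honda' → outer ELSE → outlier
vin=U48: make='Ford' → outer ELSE → outlier
vin=U53: make='Toyota' → outer ELSE → outlier
vin=U57: make='Kia' → inner[doors >= 4] → bronze
vin=U58: make='BMW' → inner[mpg < 58] → hold
vin=U90: make='Ford' → outer ELSE → outlier
vin=U95: make='Kia' → inner[doors >= 4] → bronze

hold, bronze, outlier, outlier, outlier, bronze, hold, outlier, bronze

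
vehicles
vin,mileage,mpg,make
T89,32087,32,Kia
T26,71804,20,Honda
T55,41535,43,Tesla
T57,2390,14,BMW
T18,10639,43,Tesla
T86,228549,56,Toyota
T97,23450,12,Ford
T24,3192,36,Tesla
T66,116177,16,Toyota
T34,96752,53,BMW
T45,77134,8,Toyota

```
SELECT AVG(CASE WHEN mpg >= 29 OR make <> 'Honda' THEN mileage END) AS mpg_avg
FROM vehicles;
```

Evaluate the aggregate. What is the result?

vin=T89: ✓ → 32087
vin=T26: ✗
vin=T55: ✓ → 41535
vin=T57: ✓ → 2390
vin=T18: ✓ → 10639
vin=T86: ✓ → 228549
vin=T97: ✓ → 23450
vin=T24: ✓ → 3192
vin=T66: ✓ → 116177
vin=T34: ✓ → 96752
vin=T45: ✓ → 77134
mpg_avg = (32087 + 41535 + 2390 + 10639 + 228549 + 23450 + 3192 + 116177 + 96752 + 77134) / 10 = 63190.5

63190.5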